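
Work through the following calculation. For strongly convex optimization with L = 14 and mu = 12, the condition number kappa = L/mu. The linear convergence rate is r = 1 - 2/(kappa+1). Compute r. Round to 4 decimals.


Step 1: Compute the condition number.
kappa = L/mu = 14/12 = 1.1667
Step 2: Compute the convergence rate.
r = 1 - 2/(kappa + 1) = 1 - 2*mu/(L + mu) = (L - mu)/(L + mu) = 2/26 = 0.0769


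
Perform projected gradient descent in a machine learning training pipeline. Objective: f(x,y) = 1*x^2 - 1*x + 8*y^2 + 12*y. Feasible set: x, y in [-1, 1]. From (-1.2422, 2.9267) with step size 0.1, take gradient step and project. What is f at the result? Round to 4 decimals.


Step 1: Compute gradient at (-1.2422, 2.9267).
grad_x = 2*1*-1.2422 - 1 = -3.4844
grad_y = 2*8*2.9267 + 12 = 58.8272
Step 2: Gradient step.
x_raw = -1.2422 - 0.1*-3.4844 = -0.8938
y_raw = 2.9267 - 0.1*58.8272 = -2.956
Step 3: Project onto [-1, 1].
x_proj = clip(-0.8938) = -0.8938
y_proj = clip(-2.956) = -1.0
Step 4: Evaluate f.
f(-0.8938, -1.0) = -2.3074


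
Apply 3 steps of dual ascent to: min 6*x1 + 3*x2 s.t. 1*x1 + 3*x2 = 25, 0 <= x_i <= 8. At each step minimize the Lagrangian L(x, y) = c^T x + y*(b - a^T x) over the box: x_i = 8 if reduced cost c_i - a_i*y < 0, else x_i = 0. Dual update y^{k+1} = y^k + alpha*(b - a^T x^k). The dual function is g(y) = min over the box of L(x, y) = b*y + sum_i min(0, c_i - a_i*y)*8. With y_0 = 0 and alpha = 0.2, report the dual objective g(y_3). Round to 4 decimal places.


Dual ascent for LP: min 6*x1 + 3*x2, 1*x1 + 3*x2 = 25, 0 <= x_i <= 8
Step 1: y^k = 0.0, reduced costs: (6.0, 3.0)
  x^k = (0.0, 0.0), subgradient = b - a^T x = 25.0
  y^{k+1} = 0.0 + 0.2*25.0 = 5.0
Step 2: y^k = 5.0, reduced costs: (1.0, -12.0)
  x^k = (0.0, 8.0), subgradient = b - a^T x = 1.0
  y^{k+1} = 5.0 + 0.2*1.0 = 5.2
Step 3: y^k = 5.2, reduced costs: (0.8, -12.6)
  x^k = (0.0, 8.0), subgradient = b - a^T x = 1.0
  y^{k+1} = 5.2 + 0.2*1.0 = 5.4
Dual objective at y_3 = 5.4: reduced costs (0.6, -13.2), box minimizer x = (0.0, 8.0)
g(y_3) = b*y + (c1 - a1*y)*x1 + (c2 - a2*y)*x2 = 25*5.4 + 0.6*0.0 + (-13.2)*8.0 = 135.0 + 0.0 - 105.6 = 29.4


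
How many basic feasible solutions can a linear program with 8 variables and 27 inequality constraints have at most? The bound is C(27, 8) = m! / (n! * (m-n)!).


Each vertex corresponds to some choice of n active constraints out of m, so the number of vertices is at most C(m, n) = m! / (n!(m-n)!).
m = 27, n = 8
Numerator: 27 * 26 * 25 * 24 * 23 * 22 * 21 * 20
Denominator: 8! = 40320
C(27, 8) = 2220075


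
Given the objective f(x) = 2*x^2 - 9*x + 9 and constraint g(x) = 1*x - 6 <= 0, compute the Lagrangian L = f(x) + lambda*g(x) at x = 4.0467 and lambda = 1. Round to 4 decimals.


Step 1: Evaluate f(x).
f(4.0467) = 2*4.0467^2 - 9*4.0467 + 9 = 5.3313
Step 2: Evaluate g(x).
g(4.0467) = 1*4.0467 - 6 = -1.9533
Step 3: Compute Lagrangian.
L = 5.3313 + 1*-1.9533 = 3.378


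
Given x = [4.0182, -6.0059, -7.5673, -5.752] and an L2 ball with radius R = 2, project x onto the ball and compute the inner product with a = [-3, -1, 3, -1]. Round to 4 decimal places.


Step 1: Compute ||x|| (intermediates to 6 decimals).
||x|| = sqrt(4.0182^2 + (-6.0059)^2 + (-7.5673)^2 + (-5.752)^2) = 11.940113
Step 2: Project.
Since ||x|| > R, scale = R/||x|| = 2/11.940113 = 0.167503, proj(x) = scale * x
proj(x) = [0.673061, -1.006006, -1.267545, -0.963477]
Step 3: Dot product.
a^T * proj(x) = -3*0.673061 - 1*(-1.006006) + 3*(-1.267545) - 1*(-0.963477) = -3.8523


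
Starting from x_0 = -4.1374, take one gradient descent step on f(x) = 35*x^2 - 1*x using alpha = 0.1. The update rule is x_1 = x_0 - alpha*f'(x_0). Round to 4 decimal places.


We compute the gradient at x_0 and apply the update.
f'(x) = 70*x - 1
f'(-4.1374) = 70*-4.1374 - 1 = -290.618
x_1 = -4.1374 - 0.1*-290.618 = 24.9244


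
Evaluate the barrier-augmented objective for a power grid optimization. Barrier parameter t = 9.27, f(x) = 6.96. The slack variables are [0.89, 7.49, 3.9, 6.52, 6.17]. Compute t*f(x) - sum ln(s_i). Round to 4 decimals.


Step 1: Compute log-barrier.
ln values: [-0.1165, 2.0136, 1.361, 1.8749, 1.8197]
phi = -(-0.1165 + 2.0136 + 1.361 + 1.8749 + 1.8197) = -6.9526
Step 2: Compute augmented objective.
t*f(x) = 9.27*6.96 = 64.5192
Total = 64.5192 - 6.9526 = 57.5666


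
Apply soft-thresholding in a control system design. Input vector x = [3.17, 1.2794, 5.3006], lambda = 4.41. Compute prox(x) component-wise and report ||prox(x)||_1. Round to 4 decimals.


Soft-thresholding with lambda = 4.41:
prox(3.17) = sign(3.17)*max(|3.17| - 4.41, 0) = 0.0
prox(1.2794) = sign(1.2794)*max(|1.2794| - 4.41, 0) = 0.0
prox(5.3006) = sign(5.3006)*max(|5.3006| - 4.41, 0) = 0.8906
prox(x) = [0.0, 0.0, 0.8906]
||prox(x)||_1 = 0.0 + 0.0 + 0.8906 = 0.8906


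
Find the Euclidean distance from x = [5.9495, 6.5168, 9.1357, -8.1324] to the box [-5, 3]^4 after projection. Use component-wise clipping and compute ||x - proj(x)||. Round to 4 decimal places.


Project each component onto [-5, 3].
clip(5.9495) = 3.0, clip(6.5168) = 3.0, clip(9.1357) = 3.0, clip(-8.1324) = -5.0
Projection = [3.0, 3.0, 3.0, -5.0]
Squared diffs: [8.6996, 12.3679, 37.6468, 9.8119]
Distance = sqrt(68.5262) = 8.2781


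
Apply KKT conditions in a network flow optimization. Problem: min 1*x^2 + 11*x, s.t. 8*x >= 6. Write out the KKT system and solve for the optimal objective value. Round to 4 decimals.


Step 1: Try lambda = 0 (constraint inactive).
x_unc = -11/(2*1) = -5.5
Check: 8*-5.5 = -44.0 < 6 -- violated!
Step 2: Constraint must be active: 8*x = 6
x* = 6/8 = 0.75
lambda = (2*1*0.75 + 11)/8 = 1.5625
Step 3: Compute optimal value.
f(x*) = 1*0.75^2 + 11*0.75 = 8.8125


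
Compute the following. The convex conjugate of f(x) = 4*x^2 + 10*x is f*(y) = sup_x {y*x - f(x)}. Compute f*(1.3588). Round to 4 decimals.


f*(y) = sup_x {y*x - a*x^2 - b*x} = sup_x {(y-b)*x - a*x^2}
FOC: (y - b) - 2a*x = 0 => x* = (y - b)/(2a)
x* = (1.3588 - 10)/(2*4) = -1.0802
f*(1.3588) = (y-b)^2/(4a) = (1.3588 - 10)^2/(4*4)
= 74.6703/16 = 4.6669


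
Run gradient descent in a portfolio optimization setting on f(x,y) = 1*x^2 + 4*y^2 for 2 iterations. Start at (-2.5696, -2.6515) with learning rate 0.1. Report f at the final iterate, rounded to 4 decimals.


Gradient descent on f(x,y) = 1*x^2 + 4*y^2.
Starting point: (-2.5696, -2.6515), alpha = 0.1
Step 1: grad_x = 2*1*-2.5696 = -5.1392, grad_y = 2*4*-2.6515 = -21.212
  x_1 = -2.5696 - 0.1*-5.1392 = -2.0557
  y_1 = -2.6515 - 0.1*-21.212 = -0.5303
Step 2: grad_x = 2*1*-2.0557 = -4.1114, grad_y = 2*4*-0.5303 = -4.2424
  x_2 = -2.0557 - 0.1*-4.1114 = -1.6445
  y_2 = -0.5303 - 0.1*-4.2424 = -0.1061
f(-1.6445, -0.1061) = 1*(-1.6445)^2 + 4*(-0.1061)^2 = 2.7495


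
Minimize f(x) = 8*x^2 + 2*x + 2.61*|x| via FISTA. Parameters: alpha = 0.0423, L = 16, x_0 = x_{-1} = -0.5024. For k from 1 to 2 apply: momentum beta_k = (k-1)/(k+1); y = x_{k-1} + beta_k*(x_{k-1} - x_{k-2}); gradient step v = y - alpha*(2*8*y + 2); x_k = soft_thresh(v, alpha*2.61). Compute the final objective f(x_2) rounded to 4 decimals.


FISTA on f(x) = 8*x^2 + 2*x + 2.61*|x|
L = 16, alpha = 0.0423
Iteration 1: beta = 0.0, y = -0.5024 + 0.0*(-0.5024 + 0.5024) = -0.5024
  grad(y) = -6.0384, v = y - alpha*grad = -0.247
  prox(v) = soft_thresh(-0.247, 0.1104) = -0.1366
Iteration 2: beta = 0.3333, y = -0.1366 + 0.3333*(-0.1366 + 0.5024) = -0.0146
  grad(y) = 1.7659, v = y - alpha*grad = -0.0893
  prox(v) = soft_thresh(-0.0893, 0.1104) = 0.0
f(x_2) = 8*0.0^2 + 2*0.0 + 2.61*|0.0| = 0.0


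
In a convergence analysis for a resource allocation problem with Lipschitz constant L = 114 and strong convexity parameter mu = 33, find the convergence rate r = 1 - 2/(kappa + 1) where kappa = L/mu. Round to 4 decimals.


Step 1: Compute the condition number.
kappa = L/mu = 114/33 = 3.4545
Step 2: Compute the convergence rate.
r = 1 - 2/(kappa + 1) = 1 - 2*mu/(L + mu) = (L - mu)/(L + mu) = 81/147 = 0.551


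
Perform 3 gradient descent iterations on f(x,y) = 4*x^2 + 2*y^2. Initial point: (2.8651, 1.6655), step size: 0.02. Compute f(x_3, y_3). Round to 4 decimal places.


Gradient descent on f(x,y) = 4*x^2 + 2*y^2.
Starting point: (2.8651, 1.6655), alpha = 0.02
Step 1: grad_x = 2*4*2.8651 = 22.9208, grad_y = 2*2*1.6655 = 6.662
  x_1 = 2.8651 - 0.02*22.9208 = 2.4067
  y_1 = 1.6655 - 0.02*6.662 = 1.5323
Step 2: grad_x = 2*4*2.4067 = 19.2535, grad_y = 2*2*1.5323 = 6.129
  x_2 = 2.4067 - 0.02*19.2535 = 2.0216
  y_2 = 1.5323 - 0.02*6.129 = 1.4097
Step 3: grad_x = 2*4*2.0216 = 16.1729, grad_y = 2*2*1.4097 = 5.6387
  x_3 = 2.0216 - 0.02*16.1729 = 1.6982
  y_3 = 1.4097 - 0.02*5.6387 = 1.2969
f(1.6982, 1.2969) = 4*1.6982^2 + 2*1.2969^2 = 14.8989


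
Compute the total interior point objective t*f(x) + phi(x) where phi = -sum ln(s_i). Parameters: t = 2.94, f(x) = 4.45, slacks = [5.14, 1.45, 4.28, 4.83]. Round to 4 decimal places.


Step 1: Compute log-barrier.
ln values: [1.6371, 0.3716, 1.454, 1.5748]
phi = -(1.6371 + 0.3716 + 1.454 + 1.5748) = -5.0374
Step 2: Compute augmented objective.
t*f(x) = 2.94*4.45 = 13.083
Total = 13.083 - 5.0374 = 8.0456


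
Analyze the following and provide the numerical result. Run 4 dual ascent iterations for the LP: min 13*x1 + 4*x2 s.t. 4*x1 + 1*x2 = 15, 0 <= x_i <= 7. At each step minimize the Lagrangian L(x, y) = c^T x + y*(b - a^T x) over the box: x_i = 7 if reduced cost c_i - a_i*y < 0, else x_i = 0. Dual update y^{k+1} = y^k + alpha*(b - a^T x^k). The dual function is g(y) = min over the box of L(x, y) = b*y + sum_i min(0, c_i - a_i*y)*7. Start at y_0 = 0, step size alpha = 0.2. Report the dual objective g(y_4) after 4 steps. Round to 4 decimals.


Dual ascent for LP: min 13*x1 + 4*x2, 4*x1 + 1*x2 = 15, 0 <= x_i <= 7
Step 1: y^k = 0.0, reduced costs: (13.0, 4.0)
  x^k = (0.0, 0.0), subgradient = b - a^T x = 15.0
  y^{k+1} = 0.0 + 0.2*15.0 = 3.0
Step 2: y^k = 3.0, reduced costs: (1.0, 1.0)
  x^k = (0.0, 0.0), subgradient = b - a^T x = 15.0
  y^{k+1} = 3.0 + 0.2*15.0 = 6.0
Step 3: y^k = 6.0, reduced costs: (-11.0, -2.0)
  x^k = (7.0, 7.0), subgradient = b - a^T x = -20.0
  y^{k+1} = 6.0 + 0.2*-20.0 = 2.0
Step 4: y^k = 2.0, reduced costs: (5.0, 2.0)
  x^k = (0.0, 0.0), subgradient = b - a^T x = 15.0
  y^{k+1} = 2.0 + 0.2*15.0 = 5.0
Dual objective at y_4 = 5.0: reduced costs (-7.0, -1.0), box minimizer x = (7.0, 7.0)
g(y_4) = b*y + (c1 - a1*y)*x1 + (c2 - a2*y)*x2 = 15*5.0 + (-7.0)*7.0 + (-1.0)*7.0 = 75.0 - 49.0 - 7.0 = 19.0


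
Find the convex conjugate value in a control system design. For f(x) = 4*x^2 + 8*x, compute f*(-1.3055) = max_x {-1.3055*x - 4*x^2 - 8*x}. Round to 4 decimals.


f*(y) = sup_x {y*x - a*x^2 - b*x} = sup_x {(y-b)*x - a*x^2}
FOC: (y - b) - 2a*x = 0 => x* = (y - b)/(2a)
x* = (-1.3055 - 8)/(2*4) = -1.1632
f*(-1.3055) = (y-b)^2/(4a) = (-1.3055 - 8)^2/(4*4)
= 86.5923/16 = 5.412


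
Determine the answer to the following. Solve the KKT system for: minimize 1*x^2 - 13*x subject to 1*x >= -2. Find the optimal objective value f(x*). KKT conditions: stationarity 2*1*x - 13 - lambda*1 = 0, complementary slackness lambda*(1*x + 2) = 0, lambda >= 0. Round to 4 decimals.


Step 1: Try lambda = 0 (constraint inactive).
Stationarity: 2*1*x - 13 = 0
x* = 13/(2*1) = 6.5
Check constraint: 1*6.5 = 6.5 >= -2 -- satisfied.
Step 2: Compute optimal value.
f(x*) = 1*6.5^2 - 13*6.5 = -42.25


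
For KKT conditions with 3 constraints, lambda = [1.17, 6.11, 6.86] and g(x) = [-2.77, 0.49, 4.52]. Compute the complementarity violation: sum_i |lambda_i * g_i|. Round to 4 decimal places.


KKT complementary slackness check:
lambda_1 * g_1 = 1.17 * -2.77 = -3.2409
lambda_2 * g_2 = 6.11 * 0.49 = 2.9939
lambda_3 * g_3 = 6.86 * 4.52 = 31.0072
Total violation = 3.2409 + 2.9939 + 31.0072 = 37.242


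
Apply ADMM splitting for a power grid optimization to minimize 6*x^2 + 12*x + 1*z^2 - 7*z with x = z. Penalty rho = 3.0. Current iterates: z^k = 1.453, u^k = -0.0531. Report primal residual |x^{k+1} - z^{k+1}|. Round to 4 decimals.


ADMM iteration with rho = 3.0, z^k = 1.453, u^k = -0.0531
Step 1: x-update.
Minimize 6*x^2 + 12*x + (3.0/2)*(x - 1.453 - 0.0531)^2
FOC: (2*6 + 3.0)*x = -12 + 3.0*(1.453 + 0.0531)
x^{k+1} = -0.4988
Step 2: z-update.
Minimize 1*z^2 - 7*z + (3.0/2)*(-0.4988 - z - 0.0531)^2
FOC: (2*1 + 3.0)*z = 7 + 3.0*(-0.4988 - 0.0531)
z^{k+1} = 1.0689
Step 3: u-update.
u^{k+1} = -0.0531 - 0.4988 - 1.0689 = -1.6208
Step 4: Primal residual = |-0.4988 - 1.0689| = 1.5677


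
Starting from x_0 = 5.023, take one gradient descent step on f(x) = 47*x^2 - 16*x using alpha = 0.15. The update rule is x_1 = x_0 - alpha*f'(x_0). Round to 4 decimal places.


We compute the gradient at x_0 and apply the update.
f'(x) = 94*x - 16
f'(5.023) = 94*5.023 - 16 = 456.162
x_1 = 5.023 - 0.15*456.162 = -63.4013


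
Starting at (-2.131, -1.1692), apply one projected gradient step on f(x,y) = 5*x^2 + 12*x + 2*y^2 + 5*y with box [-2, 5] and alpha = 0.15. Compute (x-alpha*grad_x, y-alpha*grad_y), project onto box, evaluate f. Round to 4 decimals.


Step 1: Compute gradient at (-2.131, -1.1692).
grad_x = 2*5*-2.131 + 12 = -9.31
grad_y = 2*2*-1.1692 + 5 = 0.3232
Step 2: Gradient step.
x_raw = -2.131 - 0.15*-9.31 = -0.7345
y_raw = -1.1692 - 0.15*0.3232 = -1.2177
Step 3: Project onto [-2, 5].
x_proj = clip(-0.7345) = -0.7345
y_proj = clip(-1.2177) = -1.2177
Step 4: Evaluate f.
f(-0.7345, -1.2177) = -9.2395


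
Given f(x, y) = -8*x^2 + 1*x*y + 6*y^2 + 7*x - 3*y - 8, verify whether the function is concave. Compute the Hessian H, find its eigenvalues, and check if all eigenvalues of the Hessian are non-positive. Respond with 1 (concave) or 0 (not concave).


The Hessian of f(x,y) = -8*x^2 + 1*x*y + 6*y^2 + 7*x - 3*y - 8 is:
H = [[-16, 1], [1, 12]]
Trace = -16 + 12 = -4
Determinant = -16*12 - (1)^2 = -193
Discriminant = (-4)^2 - 4*-193 = 788.0
Eigenvalues: lambda_1 = -16.0357, lambda_2 = 12.0357
The function is not concave.

0


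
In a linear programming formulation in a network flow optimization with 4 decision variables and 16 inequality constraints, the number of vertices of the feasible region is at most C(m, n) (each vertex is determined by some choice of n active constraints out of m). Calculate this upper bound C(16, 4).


Each vertex corresponds to some choice of n active constraints out of m, so the number of vertices is at most C(m, n) = m! / (n!(m-n)!).
m = 16, n = 4
Numerator: 16 * 15 * 14 * 13
Denominator: 4! = 24
C(16, 4) = 1820


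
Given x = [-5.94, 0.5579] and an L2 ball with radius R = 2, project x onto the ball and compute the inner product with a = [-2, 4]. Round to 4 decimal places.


Step 1: Compute ||x|| (intermediates to 6 decimals).
||x|| = sqrt((-5.94)^2 + 0.5579^2) = 5.966142
Step 2: Project.
Since ||x|| > R, scale = R/||x|| = 2/5.966142 = 0.335225, proj(x) = scale * x
proj(x) = [-1.991237, 0.187022]
Step 3: Dot product.
a^T * proj(x) = -2*(-1.991237) + 4*0.187022 = 4.7306


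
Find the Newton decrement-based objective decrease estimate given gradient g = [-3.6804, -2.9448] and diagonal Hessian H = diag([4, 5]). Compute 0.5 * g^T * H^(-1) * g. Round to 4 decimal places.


Step 1: H is diagonal, so H^(-1) * g = [-0.9201, -0.589].
Step 2: g^T H^(-1) g = sum_i g_i^2 / H_ii
  = (-3.6804)^2/4 + (-2.9448)^2/5
  = 3.3863 + 1.7344 = 5.1207
Step 3: Objective decrease = 0.5 * g^T H^(-1) g = 2.5604


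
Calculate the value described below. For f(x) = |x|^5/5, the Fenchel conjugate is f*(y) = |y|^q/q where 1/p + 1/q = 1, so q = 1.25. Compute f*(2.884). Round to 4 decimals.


The conjugate exponent q satisfies 1/p + 1/q = 1.
p = 5, so q = 5/(5 - 1) = 1.25
|y|^q = 2.884^1.25 = 3.7583
f*(2.884) = 3.7583 / 1.25 = 3.0067


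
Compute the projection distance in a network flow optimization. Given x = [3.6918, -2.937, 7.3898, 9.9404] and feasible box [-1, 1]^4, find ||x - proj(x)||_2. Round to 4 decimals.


Project each component onto [-1, 1].
clip(3.6918) = 1.0, clip(-2.937) = -1.0, clip(7.3898) = 1.0, clip(9.9404) = 1.0
Projection = [1.0, -1.0, 1.0, 1.0]
Squared diffs: [7.2458, 3.752, 40.8295, 79.9308]
Distance = sqrt(131.7581) = 11.4786


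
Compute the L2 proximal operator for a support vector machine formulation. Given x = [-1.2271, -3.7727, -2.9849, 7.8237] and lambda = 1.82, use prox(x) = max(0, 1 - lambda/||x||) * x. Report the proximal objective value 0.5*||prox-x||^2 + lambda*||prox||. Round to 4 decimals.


Step 1: Compute ||x||.
||x|| = 9.266
Step 2: Compute scaling factor.
scale = max(0, 1 - 1.82/9.266) = 0.8036
Step 3: prox(x) = [-0.9861, -3.0317, -2.3986, 6.287]
||prox(x)|| = 7.446
Step 4: Proximal objective.
0.5*||prox-x||^2 = 1.6562
lambda*||prox|| = 13.5517
Total = 15.2079


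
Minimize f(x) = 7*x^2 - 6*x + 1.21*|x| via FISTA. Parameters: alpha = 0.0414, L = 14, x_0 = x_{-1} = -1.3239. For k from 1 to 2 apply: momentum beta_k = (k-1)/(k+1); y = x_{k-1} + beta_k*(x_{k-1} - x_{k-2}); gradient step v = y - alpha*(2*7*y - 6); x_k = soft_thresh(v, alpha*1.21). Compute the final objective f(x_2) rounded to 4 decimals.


FISTA on f(x) = 7*x^2 - 6*x + 1.21*|x|
L = 14, alpha = 0.0414
Iteration 1: beta = 0.0, y = -1.3239 + 0.0*(-1.3239 + 1.3239) = -1.3239
  grad(y) = -24.5346, v = y - alpha*grad = -0.3082
  prox(v) = soft_thresh(-0.3082, 0.0501) = -0.2581
Iteration 2: beta = 0.3333, y = -0.2581 + 0.3333*(-0.2581 + 1.3239) = 0.0972
  grad(y) = -4.6392, v = y - alpha*grad = 0.2893
  prox(v) = soft_thresh(0.2893, 0.0501) = 0.2392
f(x_2) = 7*0.2392^2 - 6*0.2392 + 1.21*|0.2392| = -0.7452


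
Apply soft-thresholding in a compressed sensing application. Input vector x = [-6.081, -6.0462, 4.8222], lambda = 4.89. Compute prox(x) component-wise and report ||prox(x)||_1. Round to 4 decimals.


Soft-thresholding with lambda = 4.89:
prox(-6.081) = sign(-6.081)*max(|-6.081| - 4.89, 0) = -1.191
prox(-6.0462) = sign(-6.0462)*max(|-6.0462| - 4.89, 0) = -1.1562
prox(4.8222) = sign(4.8222)*max(|4.8222| - 4.89, 0) = 0.0
prox(x) = [-1.191, -1.1562, 0.0]
||prox(x)||_1 = 1.191 + 1.1562 + 0.0 = 2.3472


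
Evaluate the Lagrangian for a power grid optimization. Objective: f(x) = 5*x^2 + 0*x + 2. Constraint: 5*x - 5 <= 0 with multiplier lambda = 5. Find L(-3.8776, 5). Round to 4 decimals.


Step 1: Evaluate f(x).
f(-3.8776) = 5*(-3.8776)^2 + 0*(-3.8776) + 2 = 77.1789
Step 2: Evaluate g(x).
g(-3.8776) = 5*-3.8776 - 5 = -24.388
Step 3: Compute Lagrangian.
L = 77.1789 + 5*-24.388 = -44.7611


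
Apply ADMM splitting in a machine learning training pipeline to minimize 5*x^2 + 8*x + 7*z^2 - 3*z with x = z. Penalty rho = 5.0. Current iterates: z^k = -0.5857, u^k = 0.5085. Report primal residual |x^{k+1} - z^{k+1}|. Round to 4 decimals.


ADMM iteration with rho = 5.0, z^k = -0.5857, u^k = 0.5085
Step 1: x-update.
Minimize 5*x^2 + 8*x + (5.0/2)*(x + 0.5857 + 0.5085)^2
FOC: (2*5 + 5.0)*x = -8 + 5.0*(-0.5857 - 0.5085)
x^{k+1} = -0.8981
Step 2: z-update.
Minimize 7*z^2 - 3*z + (5.0/2)*(-0.8981 - z + 0.5085)^2
FOC: (2*7 + 5.0)*z = 3 + 5.0*(-0.8981 + 0.5085)
z^{k+1} = 0.0554
Step 3: u-update.
u^{k+1} = 0.5085 - 0.8981 - 0.0554 = -0.4449
Step 4: Primal residual = |-0.8981 - 0.0554| = 0.9534


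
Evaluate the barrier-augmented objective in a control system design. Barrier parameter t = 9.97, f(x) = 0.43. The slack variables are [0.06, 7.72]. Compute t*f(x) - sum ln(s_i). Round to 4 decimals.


Step 1: Compute log-barrier.
ln values: [-2.8134, 2.0438]
phi = -(-2.8134 + 2.0438) = 0.7696
Step 2: Compute augmented objective.
t*f(x) = 9.97*0.43 = 4.2871
Total = 4.2871 + 0.7696 = 5.0567


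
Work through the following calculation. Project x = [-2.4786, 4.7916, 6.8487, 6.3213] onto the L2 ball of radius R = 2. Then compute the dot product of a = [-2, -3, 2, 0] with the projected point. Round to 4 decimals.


Step 1: Compute ||x|| (intermediates to 6 decimals).
||x|| = sqrt((-2.4786)^2 + 4.7916^2 + 6.8487^2 + 6.3213^2) = 10.76877
Step 2: Project.
Since ||x|| > R, scale = R/||x|| = 2/10.76877 = 0.185722, proj(x) = scale * x
proj(x) = [-0.460331, 0.889906, 1.271954, 1.174004]
Step 3: Dot product.
a^T * proj(x) = -2*(-0.460331) - 3*0.889906 + 2*1.271954 + 0*1.174004 = 0.7949


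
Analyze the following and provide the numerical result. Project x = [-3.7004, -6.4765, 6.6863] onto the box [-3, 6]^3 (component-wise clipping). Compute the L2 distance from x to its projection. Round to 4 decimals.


Project each component onto [-3, 6].
clip(-3.7004) = -3.0, clip(-6.4765) = -3.0, clip(6.6863) = 6.0
Projection = [-3.0, -3.0, 6.0]
Squared diffs: [0.4906, 12.0861, 0.471]
Distance = sqrt(13.0477) = 3.6121


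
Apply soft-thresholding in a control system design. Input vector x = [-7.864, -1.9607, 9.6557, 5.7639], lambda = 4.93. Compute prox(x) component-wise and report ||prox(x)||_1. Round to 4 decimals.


Soft-thresholding with lambda = 4.93:
prox(-7.864) = sign(-7.864)*max(|-7.864| - 4.93, 0) = -2.934
prox(-1.9607) = sign(-1.9607)*max(|-1.9607| - 4.93, 0) = 0.0
prox(9.6557) = sign(9.6557)*max(|9.6557| - 4.93, 0) = 4.7257
prox(5.7639) = sign(5.7639)*max(|5.7639| - 4.93, 0) = 0.8339
prox(x) = [-2.934, 0.0, 4.7257, 0.8339]
||prox(x)||_1 = 2.934 + 0.0 + 4.7257 + 0.8339 = 8.4936


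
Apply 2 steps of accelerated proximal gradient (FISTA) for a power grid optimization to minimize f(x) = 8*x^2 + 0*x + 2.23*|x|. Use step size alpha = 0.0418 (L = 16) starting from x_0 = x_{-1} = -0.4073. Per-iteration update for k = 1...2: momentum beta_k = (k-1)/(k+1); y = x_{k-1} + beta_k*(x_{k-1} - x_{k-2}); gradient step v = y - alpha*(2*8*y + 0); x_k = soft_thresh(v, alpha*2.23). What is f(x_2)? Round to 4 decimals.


FISTA on f(x) = 8*x^2 + 0*x + 2.23*|x|
L = 16, alpha = 0.0418
Iteration 1: beta = 0.0, y = -0.4073 + 0.0*(-0.4073 + 0.4073) = -0.4073
  grad(y) = -6.5168, v = y - alpha*grad = -0.1349
  prox(v) = soft_thresh(-0.1349, 0.0932) = -0.0417
Iteration 2: beta = 0.3333, y = -0.0417 + 0.3333*(-0.0417 + 0.4073) = 0.0802
  grad(y) = 1.283, v = y - alpha*grad = 0.0266
  prox(v) = soft_thresh(0.0266, 0.0932) = 0.0
f(x_2) = 8*0.0^2 + 0*0.0 + 2.23*|0.0| = 0.0


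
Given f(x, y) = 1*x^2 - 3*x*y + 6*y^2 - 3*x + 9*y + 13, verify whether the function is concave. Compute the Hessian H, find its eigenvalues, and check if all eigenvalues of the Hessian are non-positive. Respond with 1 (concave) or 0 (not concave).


The Hessian of f(x,y) = 1*x^2 - 3*x*y + 6*y^2 - 3*x + 9*y + 13 is:
H = [[2, -3], [-3, 12]]
Trace = 2 + 12 = 14
Determinant = 2*12 - (-3)^2 = 15
Discriminant = (14)^2 - 4*15 = 136.0
Eigenvalues: lambda_1 = 1.169, lambda_2 = 12.831
The function is not concave.

0


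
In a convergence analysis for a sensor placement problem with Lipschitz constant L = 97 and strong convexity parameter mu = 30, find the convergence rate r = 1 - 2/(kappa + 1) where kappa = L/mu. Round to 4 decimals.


Step 1: Compute the condition number.
kappa = L/mu = 97/30 = 3.2333
Step 2: Compute the convergence rate.
r = 1 - 2/(kappa + 1) = 1 - 2*mu/(L + mu) = (L - mu)/(L + mu) = 67/127 = 0.5276


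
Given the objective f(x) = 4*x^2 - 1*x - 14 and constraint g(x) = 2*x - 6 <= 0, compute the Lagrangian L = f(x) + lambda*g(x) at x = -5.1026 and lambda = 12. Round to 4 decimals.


Step 1: Evaluate f(x).
f(-5.1026) = 4*(-5.1026)^2 - 1*(-5.1026) - 14 = 95.2487
Step 2: Evaluate g(x).
g(-5.1026) = 2*-5.1026 - 6 = -16.2052
Step 3: Compute Lagrangian.
L = 95.2487 + 12*-16.2052 = -99.2137


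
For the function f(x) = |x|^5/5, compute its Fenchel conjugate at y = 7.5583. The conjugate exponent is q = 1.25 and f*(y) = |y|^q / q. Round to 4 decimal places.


The conjugate exponent q satisfies 1/p + 1/q = 1.
p = 5, so q = 5/(5 - 1) = 1.25
|y|^q = 7.5583^1.25 = 12.5323
f*(7.5583) = 12.5323 / 1.25 = 10.0258


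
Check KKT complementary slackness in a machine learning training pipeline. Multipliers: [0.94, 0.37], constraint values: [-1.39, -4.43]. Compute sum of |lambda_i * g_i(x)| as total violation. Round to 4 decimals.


KKT complementary slackness check:
lambda_1 * g_1 = 0.94 * -1.39 = -1.3066
lambda_2 * g_2 = 0.37 * -4.43 = -1.6391
Total violation = 1.3066 + 1.6391 = 2.9457


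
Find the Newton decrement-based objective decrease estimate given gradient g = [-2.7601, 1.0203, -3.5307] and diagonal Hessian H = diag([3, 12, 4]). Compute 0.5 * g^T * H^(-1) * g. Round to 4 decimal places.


Step 1: H is diagonal, so H^(-1) * g = [-0.92, 0.085, -0.8827].
Step 2: g^T H^(-1) g = sum_i g_i^2 / H_ii
  = (-2.7601)^2/3 + (1.0203)^2/12 + (-3.5307)^2/4
  = 2.5394 + 0.0868 + 3.1165 = 5.7426
Step 3: Objective decrease = 0.5 * g^T H^(-1) g = 2.8713


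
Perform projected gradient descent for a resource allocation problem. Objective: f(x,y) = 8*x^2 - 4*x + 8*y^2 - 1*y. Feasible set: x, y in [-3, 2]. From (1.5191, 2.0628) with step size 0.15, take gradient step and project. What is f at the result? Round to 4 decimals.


Step 1: Compute gradient at (1.5191, 2.0628).
grad_x = 2*8*1.5191 - 4 = 20.3056
grad_y = 2*8*2.0628 - 1 = 32.0048
Step 2: Gradient step.
x_raw = 1.5191 - 0.15*20.3056 = -1.5267
y_raw = 2.0628 - 0.15*32.0048 = -2.7379
Step 3: Project onto [-3, 2].
x_proj = clip(-1.5267) = -1.5267
y_proj = clip(-2.7379) = -2.7379
Step 4: Evaluate f.
f(-1.5267, -2.7379) = 87.462


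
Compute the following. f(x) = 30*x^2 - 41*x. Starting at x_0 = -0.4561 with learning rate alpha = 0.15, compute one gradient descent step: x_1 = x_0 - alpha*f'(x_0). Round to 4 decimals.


We compute the gradient at x_0 and apply the update.
f'(x) = 60*x - 41
f'(-0.4561) = 60*-0.4561 - 41 = -68.366
x_1 = -0.4561 - 0.15*-68.366 = 9.7988


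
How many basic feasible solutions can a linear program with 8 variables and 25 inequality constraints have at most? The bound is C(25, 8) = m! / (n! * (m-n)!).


Each vertex corresponds to some choice of n active constraints out of m, so the number of vertices is at most C(m, n) = m! / (n!(m-n)!).
m = 25, n = 8
Numerator: 25 * 24 * 23 * 22 * 21 * 20 * 19 * 18
Denominator: 8! = 40320
C(25, 8) = 1081575


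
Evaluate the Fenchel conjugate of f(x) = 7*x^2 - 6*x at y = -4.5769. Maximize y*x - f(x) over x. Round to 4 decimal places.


f*(y) = sup_x {y*x - a*x^2 - b*x} = sup_x {(y-b)*x - a*x^2}
FOC: (y - b) - 2a*x = 0 => x* = (y - b)/(2a)
x* = (-4.5769 + 6)/(2*7) = 0.1017
f*(-4.5769) = (y-b)^2/(4a) = (-4.5769 + 6)^2/(4*7)
= 2.0252/28 = 0.0723


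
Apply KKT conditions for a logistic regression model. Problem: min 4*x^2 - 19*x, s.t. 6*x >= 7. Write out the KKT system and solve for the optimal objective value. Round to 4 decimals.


Step 1: Try lambda = 0 (constraint inactive).
Stationarity: 2*4*x - 19 = 0
x* = 19/(2*4) = 2.375
Check constraint: 6*2.375 = 14.25 >= 7 -- satisfied.
Step 2: Compute optimal value.
f(x*) = 4*2.375^2 - 19*2.375 = -22.5625


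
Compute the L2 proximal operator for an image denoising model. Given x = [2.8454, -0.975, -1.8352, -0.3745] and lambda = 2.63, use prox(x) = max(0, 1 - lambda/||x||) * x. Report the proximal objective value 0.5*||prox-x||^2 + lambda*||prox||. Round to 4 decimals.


Step 1: Compute ||x||.
||x|| = 3.5433
Step 2: Compute scaling factor.
scale = max(0, 1 - 2.63/3.5433) = 0.2578
Step 3: prox(x) = [0.7334, -0.2513, -0.473, -0.0965]
||prox(x)|| = 0.9133
Step 4: Proximal objective.
0.5*||prox-x||^2 = 3.4585
lambda*||prox|| = 2.402
Total = 5.8605


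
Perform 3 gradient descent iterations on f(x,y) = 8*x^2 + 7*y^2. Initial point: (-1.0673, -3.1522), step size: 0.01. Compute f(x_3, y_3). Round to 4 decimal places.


Gradient descent on f(x,y) = 8*x^2 + 7*y^2.
Starting point: (-1.0673, -3.1522), alpha = 0.01
Step 1: grad_x = 2*8*-1.0673 = -17.0768, grad_y = 2*7*-3.1522 = -44.1308
  x_1 = -1.0673 - 0.01*-17.0768 = -0.8965
  y_1 = -3.1522 - 0.01*-44.1308 = -2.7109
Step 2: grad_x = 2*8*-0.8965 = -14.3445, grad_y = 2*7*-2.7109 = -37.9525
  x_2 = -0.8965 - 0.01*-14.3445 = -0.7531
  y_2 = -2.7109 - 0.01*-37.9525 = -2.3314
Step 3: grad_x = 2*8*-0.7531 = -12.0494, grad_y = 2*7*-2.3314 = -32.6391
  x_3 = -0.7531 - 0.01*-12.0494 = -0.6326
  y_3 = -2.3314 - 0.01*-32.6391 = -2.005
f(-0.6326, -2.005) = 8*(-0.6326)^2 + 7*(-2.005)^2 = 31.3409


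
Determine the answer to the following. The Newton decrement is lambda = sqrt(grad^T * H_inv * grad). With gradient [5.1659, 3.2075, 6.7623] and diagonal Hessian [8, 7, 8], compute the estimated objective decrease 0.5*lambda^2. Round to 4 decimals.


Step 1: H is diagonal, so H^(-1) * g = [0.6457, 0.4582, 0.8453].
Step 2: g^T H^(-1) g = sum_i g_i^2 / H_ii
  = (5.1659)^2/8 + (3.2075)^2/7 + (6.7623)^2/8
  = 3.3358 + 1.4697 + 5.7161 = 10.5216
Step 3: Objective decrease = 0.5 * g^T H^(-1) g = 5.2608


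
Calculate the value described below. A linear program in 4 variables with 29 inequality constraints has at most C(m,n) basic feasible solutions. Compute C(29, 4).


Each vertex corresponds to some choice of n active constraints out of m, so the number of vertices is at most C(m, n) = m! / (n!(m-n)!).
m = 29, n = 4
Numerator: 29 * 28 * 27 * 26
Denominator: 4! = 24
C(29, 4) = 23751


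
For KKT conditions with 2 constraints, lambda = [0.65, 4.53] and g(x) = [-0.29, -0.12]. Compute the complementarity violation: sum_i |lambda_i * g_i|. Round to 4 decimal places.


KKT complementary slackness check:
lambda_1 * g_1 = 0.65 * -0.29 = -0.1885
lambda_2 * g_2 = 4.53 * -0.12 = -0.5436
Total violation = 0.1885 + 0.5436 = 0.7321


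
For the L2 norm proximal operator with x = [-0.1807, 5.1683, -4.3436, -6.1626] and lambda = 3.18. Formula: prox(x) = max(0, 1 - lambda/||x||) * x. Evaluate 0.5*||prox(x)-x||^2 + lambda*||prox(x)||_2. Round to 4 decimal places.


Step 1: Compute ||x||.
||x|| = 9.1427
Step 2: Compute scaling factor.
scale = max(0, 1 - 3.18/9.1427) = 0.6522
Step 3: prox(x) = [-0.1178, 3.3707, -2.8328, -4.0191]
||prox(x)|| = 5.9627
Step 4: Proximal objective.
0.5*||prox-x||^2 = 5.0562
lambda*||prox|| = 18.9614
Total = 24.0175


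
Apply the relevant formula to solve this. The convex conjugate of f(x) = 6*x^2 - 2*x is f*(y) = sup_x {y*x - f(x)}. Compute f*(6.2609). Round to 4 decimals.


f*(y) = sup_x {y*x - a*x^2 - b*x} = sup_x {(y-b)*x - a*x^2}
FOC: (y - b) - 2a*x = 0 => x* = (y - b)/(2a)
x* = (6.2609 + 2)/(2*6) = 0.6884
f*(6.2609) = (y-b)^2/(4a) = (6.2609 + 2)^2/(4*6)
= 68.2425/24 = 2.8434


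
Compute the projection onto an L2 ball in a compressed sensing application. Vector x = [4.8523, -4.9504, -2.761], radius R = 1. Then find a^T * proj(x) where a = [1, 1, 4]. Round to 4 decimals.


Step 1: Compute ||x|| (intermediates to 6 decimals).
||x|| = sqrt(4.8523^2 + (-4.9504)^2 + (-2.761)^2) = 7.461528
Step 2: Project.
Since ||x|| > R, scale = R/||x|| = 1/7.461528 = 0.134021, proj(x) = scale * x
proj(x) = [0.65031, -0.663458, -0.370032]
Step 3: Dot product.
a^T * proj(x) = 1*0.65031 + 1*(-0.663458) + 4*(-0.370032) = -1.4933


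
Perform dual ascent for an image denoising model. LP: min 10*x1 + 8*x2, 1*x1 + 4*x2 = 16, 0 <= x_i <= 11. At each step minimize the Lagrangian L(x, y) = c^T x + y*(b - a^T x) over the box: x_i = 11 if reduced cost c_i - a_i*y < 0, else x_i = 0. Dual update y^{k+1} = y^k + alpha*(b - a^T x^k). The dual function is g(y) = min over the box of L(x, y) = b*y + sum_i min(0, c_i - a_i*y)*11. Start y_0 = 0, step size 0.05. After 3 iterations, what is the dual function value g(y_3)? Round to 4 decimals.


Dual ascent for LP: min 10*x1 + 8*x2, 1*x1 + 4*x2 = 16, 0 <= x_i <= 11
Step 1: y^k = 0.0, reduced costs: (10.0, 8.0)
  x^k = (0.0, 0.0), subgradient = b - a^T x = 16.0
  y^{k+1} = 0.0 + 0.05*16.0 = 0.8
Step 2: y^k = 0.8, reduced costs: (9.2, 4.8)
  x^k = (0.0, 0.0), subgradient = b - a^T x = 16.0
  y^{k+1} = 0.8 + 0.05*16.0 = 1.6
Step 3: y^k = 1.6, reduced costs: (8.4, 1.6)
  x^k = (0.0, 0.0), subgradient = b - a^T x = 16.0
  y^{k+1} = 1.6 + 0.05*16.0 = 2.4
Dual objective at y_3 = 2.4: reduced costs (7.6, -1.6), box minimizer x = (0.0, 11.0)
g(y_3) = b*y + (c1 - a1*y)*x1 + (c2 - a2*y)*x2 = 16*2.4 + 7.6*0.0 + (-1.6)*11.0 = 38.4 + 0.0 - 17.6 = 20.8


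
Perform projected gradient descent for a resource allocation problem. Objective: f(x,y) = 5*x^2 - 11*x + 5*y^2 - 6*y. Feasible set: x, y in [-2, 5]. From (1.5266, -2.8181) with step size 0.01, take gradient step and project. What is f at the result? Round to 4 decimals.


Step 1: Compute gradient at (1.5266, -2.8181).
grad_x = 2*5*1.5266 - 11 = 4.266
grad_y = 2*5*-2.8181 - 6 = -34.181
Step 2: Gradient step.
x_raw = 1.5266 - 0.01*4.266 = 1.4839
y_raw = -2.8181 - 0.01*-34.181 = -2.4763
Step 3: Project onto [-2, 5].
x_proj = clip(1.4839) = 1.4839
y_proj = clip(-2.4763) = -2.0
Step 4: Evaluate f.
f(1.4839, -2.0) = 26.687


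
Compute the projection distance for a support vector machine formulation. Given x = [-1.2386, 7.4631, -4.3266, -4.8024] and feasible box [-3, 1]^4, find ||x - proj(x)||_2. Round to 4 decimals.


Project each component onto [-3, 1].
clip(-1.2386) = -1.2386, clip(7.4631) = 1.0, clip(-4.3266) = -3.0, clip(-4.8024) = -3.0
Projection = [-1.2386, 1.0, -3.0, -3.0]
Squared diffs: [0.0, 41.7717, 1.7599, 3.2486]
Distance = sqrt(46.7802) = 6.8396


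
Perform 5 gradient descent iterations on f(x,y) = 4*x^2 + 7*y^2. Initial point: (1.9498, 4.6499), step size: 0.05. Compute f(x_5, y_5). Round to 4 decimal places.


Gradient descent on f(x,y) = 4*x^2 + 7*y^2.
Starting point: (1.9498, 4.6499), alpha = 0.05
Step 1: grad_x = 2*4*1.9498 = 15.5984, grad_y = 2*7*4.6499 = 65.0986
  x_1 = 1.9498 - 0.05*15.5984 = 1.1699
  y_1 = 4.6499 - 0.05*65.0986 = 1.395
Step 2: grad_x = 2*4*1.1699 = 9.359, grad_y = 2*7*1.395 = 19.5296
  x_2 = 1.1699 - 0.05*9.359 = 0.7019
  y_2 = 1.395 - 0.05*19.5296 = 0.4185
Step 3: grad_x = 2*4*0.7019 = 5.6154, grad_y = 2*7*0.4185 = 5.8589
  x_3 = 0.7019 - 0.05*5.6154 = 0.4212
  y_3 = 0.4185 - 0.05*5.8589 = 0.1255
Step 4: grad_x = 2*4*0.4212 = 3.3693, grad_y = 2*7*0.1255 = 1.7577
  x_4 = 0.4212 - 0.05*3.3693 = 0.2527
  y_4 = 0.1255 - 0.05*1.7577 = 0.0377
Step 5: grad_x = 2*4*0.2527 = 2.0216, grad_y = 2*7*0.0377 = 0.5273
  x_5 = 0.2527 - 0.05*2.0216 = 0.1516
  y_5 = 0.0377 - 0.05*0.5273 = 0.0113
f(0.1516, 0.0113) = 4*0.1516^2 + 7*0.0113^2 = 0.0928


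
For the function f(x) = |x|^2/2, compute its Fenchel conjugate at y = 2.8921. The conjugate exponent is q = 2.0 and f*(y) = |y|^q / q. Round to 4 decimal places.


The conjugate exponent q satisfies 1/p + 1/q = 1.
p = 2, so q = 2/(2 - 1) = 2.0
|y|^q = 2.8921^2.0 = 8.3642
f*(2.8921) = 8.3642 / 2.0 = 4.1821


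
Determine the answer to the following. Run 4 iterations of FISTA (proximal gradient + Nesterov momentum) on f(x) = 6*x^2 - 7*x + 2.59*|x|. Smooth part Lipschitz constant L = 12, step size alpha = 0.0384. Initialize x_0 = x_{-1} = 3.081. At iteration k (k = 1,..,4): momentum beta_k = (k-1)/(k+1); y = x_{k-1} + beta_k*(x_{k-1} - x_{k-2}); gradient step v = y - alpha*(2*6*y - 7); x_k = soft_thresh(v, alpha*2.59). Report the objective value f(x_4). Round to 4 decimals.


FISTA on f(x) = 6*x^2 - 7*x + 2.59*|x|
L = 12, alpha = 0.0384
Iteration 1: beta = 0.0, y = 3.081 + 0.0*(3.081 - 3.081) = 3.081
  grad(y) = 29.972, v = y - alpha*grad = 1.9301
  prox(v) = soft_thresh(1.9301, 0.0995) = 1.8306
Iteration 2: beta = 0.3333, y = 1.8306 + 0.3333*(1.8306 - 3.081) = 1.4138
  grad(y) = 9.9659, v = y - alpha*grad = 1.0311
  prox(v) = soft_thresh(1.0311, 0.0995) = 0.9317
Iteration 3: beta = 0.5, y = 0.9317 + 0.5*(0.9317 - 1.8306) = 0.4822
  grad(y) = -1.2135, v = y - alpha*grad = 0.5288
  prox(v) = soft_thresh(0.5288, 0.0995) = 0.4294
Iteration 4: beta = 0.6, y = 0.4294 + 0.6*(0.4294 - 0.9317) = 0.128
  grad(y) = -5.4646, v = y - alpha*grad = 0.3378
  prox(v) = soft_thresh(0.3378, 0.0995) = 0.2383
f(x_4) = 6*0.2383^2 - 7*0.2383 + 2.59*|0.2383| = -0.7102


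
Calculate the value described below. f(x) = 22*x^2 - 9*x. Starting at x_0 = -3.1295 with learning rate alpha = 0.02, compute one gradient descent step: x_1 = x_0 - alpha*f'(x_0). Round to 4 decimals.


We compute the gradient at x_0 and apply the update.
f'(x) = 44*x - 9
f'(-3.1295) = 44*-3.1295 - 9 = -146.698
x_1 = -3.1295 - 0.02*-146.698 = -0.1955


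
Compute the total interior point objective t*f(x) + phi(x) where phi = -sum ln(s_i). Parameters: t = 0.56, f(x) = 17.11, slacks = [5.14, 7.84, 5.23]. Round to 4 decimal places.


Step 1: Compute log-barrier.
ln values: [1.6371, 2.0592, 1.6544]
phi = -(1.6371 + 2.0592 + 1.6544) = -5.3507
Step 2: Compute augmented objective.
t*f(x) = 0.56*17.11 = 9.5816
Total = 9.5816 - 5.3507 = 4.2309


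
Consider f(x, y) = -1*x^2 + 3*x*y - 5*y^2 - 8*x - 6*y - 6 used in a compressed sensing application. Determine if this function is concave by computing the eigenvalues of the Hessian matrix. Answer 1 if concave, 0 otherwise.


The Hessian of f(x,y) = -1*x^2 + 3*x*y - 5*y^2 - 8*x - 6*y - 6 is:
H = [[-2, 3], [3, -10]]
Trace = -2 - 10 = -12
Determinant = -2*-10 - (3)^2 = 11
Discriminant = (-12)^2 - 4*11 = 100.0
Eigenvalues: lambda_1 = -11.0, lambda_2 = -1.0
The function is concave.

1


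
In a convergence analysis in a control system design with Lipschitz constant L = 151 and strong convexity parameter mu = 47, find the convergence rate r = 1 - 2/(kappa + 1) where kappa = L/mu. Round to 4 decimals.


Step 1: Compute the condition number.
kappa = L/mu = 151/47 = 3.2128
Step 2: Compute the convergence rate.
r = 1 - 2/(kappa + 1) = 1 - 2*mu/(L + mu) = (L - mu)/(L + mu) = 104/198 = 0.5253


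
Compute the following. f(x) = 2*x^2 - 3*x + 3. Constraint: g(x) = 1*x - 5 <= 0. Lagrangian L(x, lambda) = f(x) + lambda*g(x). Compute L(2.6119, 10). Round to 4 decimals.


Step 1: Evaluate f(x).
f(2.6119) = 2*2.6119^2 - 3*2.6119 + 3 = 8.8083
Step 2: Evaluate g(x).
g(2.6119) = 1*2.6119 - 5 = -2.3881
Step 3: Compute Lagrangian.
L = 8.8083 + 10*-2.3881 = -15.0727


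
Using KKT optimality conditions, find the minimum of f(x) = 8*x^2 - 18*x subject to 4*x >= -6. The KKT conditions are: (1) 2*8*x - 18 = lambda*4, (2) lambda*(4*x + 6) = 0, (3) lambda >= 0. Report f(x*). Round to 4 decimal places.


Step 1: Try lambda = 0 (constraint inactive).
Stationarity: 2*8*x - 18 = 0
x* = 18/(2*8) = 1.125
Check constraint: 4*1.125 = 4.5 >= -6 -- satisfied.
Step 2: Compute optimal value.
f(x*) = 8*1.125^2 - 18*1.125 = -10.125


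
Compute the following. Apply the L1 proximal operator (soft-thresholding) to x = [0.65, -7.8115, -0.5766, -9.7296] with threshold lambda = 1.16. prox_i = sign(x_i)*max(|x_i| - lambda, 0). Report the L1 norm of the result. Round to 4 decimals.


Soft-thresholding with lambda = 1.16:
prox(0.65) = sign(0.65)*max(|0.65| - 1.16, 0) = 0.0
prox(-7.8115) = sign(-7.8115)*max(|-7.8115| - 1.16, 0) = -6.6515
prox(-0.5766) = sign(-0.5766)*max(|-0.5766| - 1.16, 0) = 0.0
prox(-9.7296) = sign(-9.7296)*max(|-9.7296| - 1.16, 0) = -8.5696
prox(x) = [0.0, -6.6515, 0.0, -8.5696]
||prox(x)||_1 = 0.0 + 6.6515 + 0.0 + 8.5696 = 15.2211


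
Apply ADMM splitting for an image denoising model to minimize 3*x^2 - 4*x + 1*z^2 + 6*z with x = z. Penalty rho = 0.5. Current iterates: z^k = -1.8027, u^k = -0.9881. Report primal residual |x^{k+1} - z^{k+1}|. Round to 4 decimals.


ADMM iteration with rho = 0.5, z^k = -1.8027, u^k = -0.9881
Step 1: x-update.
Minimize 3*x^2 - 4*x + (0.5/2)*(x + 1.8027 - 0.9881)^2
FOC: (2*3 + 0.5)*x = 4 + 0.5*(-1.8027 + 0.9881)
x^{k+1} = 0.5527
Step 2: z-update.
Minimize 1*z^2 + 6*z + (0.5/2)*(0.5527 - z - 0.9881)^2
FOC: (2*1 + 0.5)*z = -6 + 0.5*(0.5527 - 0.9881)
z^{k+1} = -2.4871
Step 3: u-update.
u^{k+1} = -0.9881 + 0.5527 + 2.4871 = 2.0517
Step 4: Primal residual = |0.5527 + 2.4871| = 3.0398


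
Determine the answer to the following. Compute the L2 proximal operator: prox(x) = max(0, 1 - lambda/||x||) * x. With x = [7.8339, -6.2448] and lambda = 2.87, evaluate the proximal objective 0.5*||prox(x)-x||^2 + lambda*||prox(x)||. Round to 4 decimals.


Step 1: Compute ||x||.
||x|| = 10.0184
Step 2: Compute scaling factor.
scale = max(0, 1 - 2.87/10.0184) = 0.7135
Step 3: prox(x) = [5.5897, -4.4558]
||prox(x)|| = 7.1484
Step 4: Proximal objective.
0.5*||prox-x||^2 = 4.1185
lambda*||prox|| = 20.5159
Total = 24.6342


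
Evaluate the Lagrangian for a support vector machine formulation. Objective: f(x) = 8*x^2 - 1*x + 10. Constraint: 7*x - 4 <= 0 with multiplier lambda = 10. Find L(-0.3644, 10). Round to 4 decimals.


Step 1: Evaluate f(x).
f(-0.3644) = 8*(-0.3644)^2 - 1*(-0.3644) + 10 = 11.4267
Step 2: Evaluate g(x).
g(-0.3644) = 7*-0.3644 - 4 = -6.5508
Step 3: Compute Lagrangian.
L = 11.4267 + 10*-6.5508 = -54.0813
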